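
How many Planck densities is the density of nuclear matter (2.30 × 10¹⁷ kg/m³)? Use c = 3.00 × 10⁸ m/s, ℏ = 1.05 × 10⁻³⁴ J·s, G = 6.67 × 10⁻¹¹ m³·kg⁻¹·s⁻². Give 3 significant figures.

Planck density: ρ_P = c⁵/(ℏG²) = 5.20 × 10⁹⁶ kg/m³.
2.30 × 10¹⁷ / 5.20 × 10⁹⁶ = 4.42 × 10⁻⁸⁰

4.42 × 10⁻⁸⁰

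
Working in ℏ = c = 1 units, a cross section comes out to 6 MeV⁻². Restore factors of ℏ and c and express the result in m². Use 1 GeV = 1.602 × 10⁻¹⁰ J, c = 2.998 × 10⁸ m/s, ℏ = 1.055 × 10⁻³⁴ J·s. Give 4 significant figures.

2.339 × 10⁻²⁵ m²

Area is [L]² = [E]⁻²·(ℏc)²; restore (ℏc)².
1 GeV⁻² → (ℏc)² × (1 GeV in J)⁻² = 3.898 × 10⁻³² m².
Convert the energy scale: 6 MeV⁻² = 6.00 × 10⁶ GeV⁻².
Result: 6.00 × 10⁶ × 3.898 × 10⁻³² = 2.339 × 10⁻²⁵ m².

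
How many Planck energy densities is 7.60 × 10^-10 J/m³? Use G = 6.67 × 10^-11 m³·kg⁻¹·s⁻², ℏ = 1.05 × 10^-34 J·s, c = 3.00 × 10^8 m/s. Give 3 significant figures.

Planck energy density: u_P = c⁷/(ℏG²) = 4.68 × 10^113 J/m³.
7.60 × 10^-10 / 4.68 × 10^113 = 1.62 × 10^-123

1.62 × 10^-123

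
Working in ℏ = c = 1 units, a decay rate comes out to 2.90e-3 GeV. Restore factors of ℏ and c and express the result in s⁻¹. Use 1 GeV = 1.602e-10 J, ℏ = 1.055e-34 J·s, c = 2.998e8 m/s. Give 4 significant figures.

4.404e21 s⁻¹

A rate is [E]/ℏ; divide by ℏ.
1 GeV → 1/ℏ × (1 GeV in J) = 1.518e24 s⁻¹.
Result: 2.90e-3 × 1.518e24 = 4.404e21 s⁻¹.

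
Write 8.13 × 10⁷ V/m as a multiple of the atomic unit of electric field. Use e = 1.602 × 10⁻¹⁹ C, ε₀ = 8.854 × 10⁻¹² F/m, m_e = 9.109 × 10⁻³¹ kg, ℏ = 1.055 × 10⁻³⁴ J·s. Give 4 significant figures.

atomic unit of electric field: E_au = E_h/(e a₀) = m_e²e⁵/((4πε₀)³ℏ⁴) = 5.131 × 10¹¹ V/m.
8.13 × 10⁷ / 5.131 × 10¹¹ = 1.585 × 10⁻⁴

1.585 × 10⁻⁴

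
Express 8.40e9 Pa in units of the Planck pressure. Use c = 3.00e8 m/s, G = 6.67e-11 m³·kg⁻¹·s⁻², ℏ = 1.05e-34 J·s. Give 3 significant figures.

Planck pressure: p_P = c⁷/(ℏG²) = 4.68e113 Pa.
8.40e9 / 4.68e113 = 1.79e-104

1.79e-104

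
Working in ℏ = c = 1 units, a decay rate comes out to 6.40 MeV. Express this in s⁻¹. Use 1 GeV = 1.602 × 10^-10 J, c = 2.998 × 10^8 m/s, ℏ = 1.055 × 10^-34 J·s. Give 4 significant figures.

A rate is [E]/ℏ; divide by ℏ.
1 GeV → 1/ℏ × (1 GeV in J) = 1.518 × 10^24 s⁻¹.
Convert the energy scale: 6.40 MeV = 6.40 × 10^-3 GeV.
Result: 6.40 × 10^-3 × 1.518 × 10^24 = 9.718 × 10^21 s⁻¹.

9.718 × 10^21 s⁻¹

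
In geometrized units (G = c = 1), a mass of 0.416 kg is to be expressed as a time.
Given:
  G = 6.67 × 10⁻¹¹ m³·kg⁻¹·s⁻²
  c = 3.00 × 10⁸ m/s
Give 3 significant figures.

1.03 × 10⁻³⁶ s

Mass → time via G/c³.
0.416 kg × (G/c³) = 1.03 × 10⁻³⁶ s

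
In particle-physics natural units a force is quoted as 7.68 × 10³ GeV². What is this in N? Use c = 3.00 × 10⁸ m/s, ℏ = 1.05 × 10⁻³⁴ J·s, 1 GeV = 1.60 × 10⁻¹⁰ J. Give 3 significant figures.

Force is [E]/[L] = [E]²/(ℏc); restore (ℏc)⁻¹.
1 GeV² → 1/(ℏc) × (1 GeV in J)² = 8.13 × 10⁵ N.
Result: 7.68 × 10³ × 8.13 × 10⁵ = 6.24 × 10⁹ N.

6.24 × 10⁹ N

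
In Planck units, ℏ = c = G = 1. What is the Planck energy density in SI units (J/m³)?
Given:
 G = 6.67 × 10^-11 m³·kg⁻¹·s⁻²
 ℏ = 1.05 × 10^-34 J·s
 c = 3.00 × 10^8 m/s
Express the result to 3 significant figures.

The unique combination of the constants set to 1 with dimensions of energy density is u_P = c⁷/(ℏG²).
  = 2.19 × 10^59 / 4.67 × 10^-55
  = 4.68 × 10^113 J/m³

4.68 × 10^113 J/m³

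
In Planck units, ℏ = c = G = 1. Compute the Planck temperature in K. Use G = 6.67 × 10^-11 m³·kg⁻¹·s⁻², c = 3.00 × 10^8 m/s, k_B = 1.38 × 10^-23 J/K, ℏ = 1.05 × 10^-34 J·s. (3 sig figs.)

1.42 × 10^32 K

The unique combination of the constants set to 1 with dimensions of temperature is T_P = √(ℏc⁵/G) / k_B.
  = √(3.83 × 10^18) × 7.25 × 10^22
  = 1.42 × 10^32 K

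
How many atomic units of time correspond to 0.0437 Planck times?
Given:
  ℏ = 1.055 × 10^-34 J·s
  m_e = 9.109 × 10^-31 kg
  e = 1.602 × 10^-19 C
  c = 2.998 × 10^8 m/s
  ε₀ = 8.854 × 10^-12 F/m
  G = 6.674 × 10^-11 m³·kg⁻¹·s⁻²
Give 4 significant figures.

Planck time: t_P = √(ℏG/c⁵) = 5.392 × 10^-44 s
atomic unit of time: τ_au = (4πε₀)²ℏ³/(m_e e⁴) = 2.423 × 10^-17 s
0.0437 × 5.392 × 10^-44 / 2.423 × 10^-17 = 9.725 × 10^-29

9.725 × 10^-29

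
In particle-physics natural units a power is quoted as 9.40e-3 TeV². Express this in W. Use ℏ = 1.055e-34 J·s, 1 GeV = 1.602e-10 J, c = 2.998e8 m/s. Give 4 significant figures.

Power is [E]/[T] = [E]²/ℏ.
1 GeV² → 1/ℏ × (1 GeV in J)² = 2.433e14 W.
Convert the energy scale: 9.40e-3 TeV² = 9.40e3 GeV².
Result: 9.40e3 × 2.433e14 = 2.287e18 W.

2.287e18 W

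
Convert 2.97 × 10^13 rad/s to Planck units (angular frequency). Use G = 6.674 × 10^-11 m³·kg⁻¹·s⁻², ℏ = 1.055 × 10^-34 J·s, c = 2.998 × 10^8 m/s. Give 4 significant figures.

1.601 × 10^-30

Planck angular frequency: ω_P = √(c⁵/(ℏG)) = 1.855 × 10^43 rad/s.
2.97 × 10^13 / 1.855 × 10^43 = 1.601 × 10^-30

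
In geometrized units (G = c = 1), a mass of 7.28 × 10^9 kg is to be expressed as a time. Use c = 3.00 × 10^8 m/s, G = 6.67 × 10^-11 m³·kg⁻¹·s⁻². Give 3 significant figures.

1.80 × 10^-26 s

Mass → time via G/c³.
7.28 × 10^9 kg × (G/c³) = 1.80 × 10^-26 s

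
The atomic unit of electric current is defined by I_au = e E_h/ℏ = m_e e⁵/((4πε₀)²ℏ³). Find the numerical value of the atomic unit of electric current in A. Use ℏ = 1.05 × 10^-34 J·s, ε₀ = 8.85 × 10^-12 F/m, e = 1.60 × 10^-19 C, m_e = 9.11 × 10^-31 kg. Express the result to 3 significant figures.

6.67 × 10^-3 A

I_au = e E_h/ℏ = m_e e⁵/((4πε₀)²ℏ³)
E_h = 4.38 × 10^-18 J
e·E_h/ℏ = 6.67 × 10^-3 A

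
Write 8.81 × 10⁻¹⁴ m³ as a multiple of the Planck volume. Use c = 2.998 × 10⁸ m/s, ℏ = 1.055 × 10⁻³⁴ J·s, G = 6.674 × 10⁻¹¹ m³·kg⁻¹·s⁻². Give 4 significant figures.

Planck volume: V_P = (ℏG/c³)^(3/2) = 4.224 × 10⁻¹⁰⁵ m³.
8.81 × 10⁻¹⁴ / 4.224 × 10⁻¹⁰⁵ = 2.086 × 10⁹¹

2.086 × 10⁹¹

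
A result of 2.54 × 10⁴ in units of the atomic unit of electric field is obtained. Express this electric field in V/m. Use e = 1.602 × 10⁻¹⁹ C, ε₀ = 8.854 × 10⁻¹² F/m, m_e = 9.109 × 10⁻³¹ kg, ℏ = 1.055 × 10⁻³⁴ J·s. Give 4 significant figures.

1.303 × 10¹⁶ V/m

One atomic unit of electric field: E_au = E_h/(e a₀) = m_e²e⁵/((4πε₀)³ℏ⁴) = 5.131 × 10¹¹ V/m.
2.54 × 10⁴ × 5.131 × 10¹¹ V/m = 1.303 × 10¹⁶ V/m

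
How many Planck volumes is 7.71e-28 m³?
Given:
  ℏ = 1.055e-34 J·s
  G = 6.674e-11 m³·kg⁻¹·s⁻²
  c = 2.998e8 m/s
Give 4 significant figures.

Planck volume: V_P = (ℏG/c³)^(3/2) = 4.224e-105 m³.
7.71e-28 / 4.224e-105 = 1.825e77

1.825e77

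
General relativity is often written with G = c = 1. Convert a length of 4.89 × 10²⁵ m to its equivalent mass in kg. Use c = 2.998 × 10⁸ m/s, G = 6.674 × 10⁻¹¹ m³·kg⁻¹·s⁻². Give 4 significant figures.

6.585 × 10⁵² kg

Length → mass via c²/G.
4.89 × 10²⁵ m × (c²/G) = 6.585 × 10⁵² kg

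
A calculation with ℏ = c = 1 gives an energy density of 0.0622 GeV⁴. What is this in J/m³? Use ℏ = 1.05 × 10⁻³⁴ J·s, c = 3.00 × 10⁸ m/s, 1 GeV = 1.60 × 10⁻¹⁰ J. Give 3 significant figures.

[E]/[L]³ = [E]⁴/(ℏc)³; restore (ℏc)⁻³.
1 GeV⁴ → 1/(ℏc)³ × (1 GeV in J)⁴ = 2.10 × 10³⁷ J/m³.
Result: 0.0622 × 2.10 × 10³⁷ = 1.30 × 10³⁶ J/m³.

1.30 × 10³⁶ J/m³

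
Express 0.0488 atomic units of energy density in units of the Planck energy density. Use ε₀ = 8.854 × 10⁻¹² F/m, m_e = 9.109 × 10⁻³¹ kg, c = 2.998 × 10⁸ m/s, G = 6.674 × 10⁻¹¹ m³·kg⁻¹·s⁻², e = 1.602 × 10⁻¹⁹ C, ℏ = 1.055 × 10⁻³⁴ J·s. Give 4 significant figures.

atomic unit of energy density: u_au = E_h/a₀³ = m_e⁴e¹⁰/((4πε₀)⁵ℏ⁸) = 2.929 × 10¹³ J/m³
Planck energy density: u_P = c⁷/(ℏG²) = 4.632 × 10¹¹³ J/m³
0.0488 × 2.929 × 10¹³ / 4.632 × 10¹¹³ = 3.086 × 10⁻¹⁰²

3.086 × 10⁻¹⁰²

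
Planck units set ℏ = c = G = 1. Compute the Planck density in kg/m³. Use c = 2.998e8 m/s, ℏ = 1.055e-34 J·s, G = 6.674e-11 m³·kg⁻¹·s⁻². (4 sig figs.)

From ℏ = c = G = 1 the density scale is ρ_P = c⁵/(ℏG²).
  = 2.422e42 / 4.699e-55
  = 5.154e96 kg/m³

5.154e96 kg/m³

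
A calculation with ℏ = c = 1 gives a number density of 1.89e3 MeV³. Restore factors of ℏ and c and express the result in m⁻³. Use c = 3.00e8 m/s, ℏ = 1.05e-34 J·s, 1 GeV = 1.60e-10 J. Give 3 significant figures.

Number density is [L]⁻³ = [E]³/(ℏc)³.
1 GeV³ → 1/(ℏc)³ × (1 GeV in J)³ = 1.31e47 m⁻³.
Convert the energy scale: 1.89e3 MeV³ = 1.89e-6 GeV³.
Result: 1.89e-6 × 1.31e47 = 2.48e41 m⁻³.

2.48e41 m⁻³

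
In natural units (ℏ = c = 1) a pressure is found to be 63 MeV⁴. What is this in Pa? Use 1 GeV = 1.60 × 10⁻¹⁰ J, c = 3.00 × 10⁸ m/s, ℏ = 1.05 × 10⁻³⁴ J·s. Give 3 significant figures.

1.32 × 10²⁷ Pa

Pressure is [E]/[L]³ = [E]⁴/(ℏc)³.
1 GeV⁴ → 1/(ℏc)³ × (1 GeV in J)⁴ = 2.10 × 10³⁷ Pa.
Convert the energy scale: 63 MeV⁴ = 6.30 × 10⁻¹¹ GeV⁴.
Result: 6.30 × 10⁻¹¹ × 2.10 × 10³⁷ = 1.32 × 10²⁷ Pa.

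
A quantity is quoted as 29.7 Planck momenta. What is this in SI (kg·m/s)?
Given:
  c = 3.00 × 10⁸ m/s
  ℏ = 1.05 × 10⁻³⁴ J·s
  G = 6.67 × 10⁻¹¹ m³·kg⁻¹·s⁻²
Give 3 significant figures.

One Planck momentum: p_P = √(ℏc³/G) = 6.52 kg·m/s.
29.7 × 6.52 kg·m/s = 194 kg·m/s

194 kg·m/s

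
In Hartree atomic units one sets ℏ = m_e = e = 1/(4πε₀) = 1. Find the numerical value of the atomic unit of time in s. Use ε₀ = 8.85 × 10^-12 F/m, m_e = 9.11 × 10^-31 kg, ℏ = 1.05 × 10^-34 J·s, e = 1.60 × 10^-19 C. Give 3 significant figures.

2.40 × 10^-17 s

τ_au = (4πε₀)²ℏ³/(m_e e⁴)
E_h = 4.38 × 10^-18 J
ℏ/E_h = 2.40 × 10^-17 s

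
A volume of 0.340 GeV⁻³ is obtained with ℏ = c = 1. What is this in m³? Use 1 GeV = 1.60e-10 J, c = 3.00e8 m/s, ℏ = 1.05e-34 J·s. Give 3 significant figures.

2.59e-48 m³

Volume is [L]³ = [E]⁻³·(ℏc)³.
1 GeV⁻³ → (ℏc)³ × (1 GeV in J)⁻³ = 7.63e-48 m³.
Result: 0.340 × 7.63e-48 = 2.59e-48 m³.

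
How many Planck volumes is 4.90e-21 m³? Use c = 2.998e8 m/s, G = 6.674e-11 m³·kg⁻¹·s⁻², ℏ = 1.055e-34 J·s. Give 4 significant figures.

1.160e84

Planck volume: V_P = (ℏG/c³)^(3/2) = 4.224e-105 m³.
4.90e-21 / 4.224e-105 = 1.160e84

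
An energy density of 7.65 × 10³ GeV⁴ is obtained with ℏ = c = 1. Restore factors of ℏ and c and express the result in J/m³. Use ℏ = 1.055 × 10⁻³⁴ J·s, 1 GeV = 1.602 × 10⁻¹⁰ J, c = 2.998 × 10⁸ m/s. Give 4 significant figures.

[E]/[L]³ = [E]⁴/(ℏc)³; restore (ℏc)⁻³.
1 GeV⁴ → 1/(ℏc)³ × (1 GeV in J)⁴ = 2.082 × 10³⁷ J/m³.
Result: 7.65 × 10³ × 2.082 × 10³⁷ = 1.592 × 10⁴¹ J/m³.

1.592 × 10⁴¹ J/m³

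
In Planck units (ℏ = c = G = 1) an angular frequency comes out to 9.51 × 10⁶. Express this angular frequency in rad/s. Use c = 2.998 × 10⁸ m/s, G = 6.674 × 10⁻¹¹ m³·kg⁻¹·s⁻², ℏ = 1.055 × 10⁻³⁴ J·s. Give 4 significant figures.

One Planck angular frequency: ω_P = √(c⁵/(ℏG)) = 1.855 × 10⁴³ rad/s.
9.51 × 10⁶ × 1.855 × 10⁴³ rad/s = 1.764 × 10⁵⁰ rad/s

1.764 × 10⁵⁰ rad/s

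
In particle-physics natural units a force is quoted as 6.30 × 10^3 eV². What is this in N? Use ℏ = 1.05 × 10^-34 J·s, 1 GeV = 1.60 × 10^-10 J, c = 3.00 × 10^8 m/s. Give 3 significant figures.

Force is [E]/[L] = [E]²/(ℏc); restore (ℏc)⁻¹.
1 GeV² → 1/(ℏc) × (1 GeV in J)² = 8.13 × 10^5 N.
Convert the energy scale: 6.30 × 10^3 eV² = 6.30 × 10^-15 GeV².
Result: 6.30 × 10^-15 × 8.13 × 10^5 = 5.12 × 10^-9 N.

5.12 × 10^-9 N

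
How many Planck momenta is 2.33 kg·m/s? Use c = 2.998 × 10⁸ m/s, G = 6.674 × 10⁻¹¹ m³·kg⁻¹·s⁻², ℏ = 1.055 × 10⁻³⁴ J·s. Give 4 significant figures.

Planck momentum: p_P = √(ℏc³/G) = 6.527 kg·m/s.
2.33 / 6.527 = 0.3570

0.3570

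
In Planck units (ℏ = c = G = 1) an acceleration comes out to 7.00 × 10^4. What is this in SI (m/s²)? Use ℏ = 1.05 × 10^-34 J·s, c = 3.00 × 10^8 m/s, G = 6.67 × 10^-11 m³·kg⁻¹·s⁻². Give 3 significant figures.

One Planck acceleration: a_P = √(c⁷/(ℏG)) = 5.59 × 10^51 m/s².
7.00 × 10^4 × 5.59 × 10^51 m/s² = 3.91 × 10^56 m/s²

3.91 × 10^56 m/s²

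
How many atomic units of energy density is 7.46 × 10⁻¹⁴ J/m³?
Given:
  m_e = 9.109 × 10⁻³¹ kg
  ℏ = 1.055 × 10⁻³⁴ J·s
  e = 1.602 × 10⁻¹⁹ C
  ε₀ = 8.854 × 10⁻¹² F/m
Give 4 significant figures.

2.547 × 10⁻²⁷

atomic unit of energy density: u_au = E_h/a₀³ = m_e⁴e¹⁰/((4πε₀)⁵ℏ⁸) = 2.929 × 10¹³ J/m³.
7.46 × 10⁻¹⁴ / 2.929 × 10¹³ = 2.547 × 10⁻²⁷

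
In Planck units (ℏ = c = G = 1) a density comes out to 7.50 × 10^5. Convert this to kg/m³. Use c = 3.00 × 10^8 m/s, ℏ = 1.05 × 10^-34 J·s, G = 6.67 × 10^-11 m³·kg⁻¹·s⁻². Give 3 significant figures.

One Planck density: ρ_P = c⁵/(ℏG²) = 5.20 × 10^96 kg/m³.
7.50 × 10^5 × 5.20 × 10^96 kg/m³ = 3.90 × 10^102 kg/m³

3.90 × 10^102 kg/m³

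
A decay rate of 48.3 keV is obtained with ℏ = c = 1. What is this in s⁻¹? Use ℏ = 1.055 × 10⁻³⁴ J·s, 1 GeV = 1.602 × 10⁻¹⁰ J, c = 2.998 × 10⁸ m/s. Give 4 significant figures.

A rate is [E]/ℏ; divide by ℏ.
1 GeV → 1/ℏ × (1 GeV in J) = 1.518 × 10²⁴ s⁻¹.
Convert the energy scale: 48.3 keV = 4.83 × 10⁻⁵ GeV.
Result: 4.83 × 10⁻⁵ × 1.518 × 10²⁴ = 7.334 × 10¹⁹ s⁻¹.

7.334 × 10¹⁹ s⁻¹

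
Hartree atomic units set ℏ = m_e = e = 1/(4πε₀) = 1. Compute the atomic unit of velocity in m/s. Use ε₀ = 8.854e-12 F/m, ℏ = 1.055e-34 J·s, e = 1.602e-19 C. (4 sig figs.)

2.186e6 m/s

Dimensional analysis gives v_au = e²/(4πε₀ℏ).
  = 2.566e-38 / 1.174e-44
  = 2.186e6 m/s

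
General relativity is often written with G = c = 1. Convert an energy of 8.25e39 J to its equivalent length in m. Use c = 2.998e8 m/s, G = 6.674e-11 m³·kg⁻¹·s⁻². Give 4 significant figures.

Energy → length via G/c⁴.
8.25e39 J × (G/c⁴) = 6.816e-5 m

6.816e-5 m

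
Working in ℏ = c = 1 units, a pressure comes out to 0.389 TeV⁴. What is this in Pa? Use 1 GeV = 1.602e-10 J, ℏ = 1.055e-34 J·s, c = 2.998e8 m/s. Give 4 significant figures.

Pressure is [E]/[L]³ = [E]⁴/(ℏc)³.
1 GeV⁴ → 1/(ℏc)³ × (1 GeV in J)⁴ = 2.082e37 Pa.
Convert the energy scale: 0.389 TeV⁴ = 3.89e11 GeV⁴.
Result: 3.89e11 × 2.082e37 = 8.097e48 Pa.

8.097e48 Pa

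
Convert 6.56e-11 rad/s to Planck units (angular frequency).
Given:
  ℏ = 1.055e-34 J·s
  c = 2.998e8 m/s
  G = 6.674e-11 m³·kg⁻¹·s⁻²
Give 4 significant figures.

3.537e-54

Planck angular frequency: ω_P = √(c⁵/(ℏG)) = 1.855e43 rad/s.
6.56e-11 / 1.855e43 = 3.537e-54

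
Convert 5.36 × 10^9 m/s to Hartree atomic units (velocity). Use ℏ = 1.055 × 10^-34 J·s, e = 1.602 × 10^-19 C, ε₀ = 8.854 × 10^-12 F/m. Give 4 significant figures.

2.452 × 10^3

atomic unit of velocity: v_au = e²/(4πε₀ℏ) = 2.186 × 10^6 m/s.
5.36 × 10^9 / 2.186 × 10^6 = 2.452 × 10^3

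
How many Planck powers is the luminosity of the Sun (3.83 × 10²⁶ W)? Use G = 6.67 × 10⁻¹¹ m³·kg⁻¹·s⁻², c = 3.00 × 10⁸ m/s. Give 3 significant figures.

Planck power: P_P = c⁵/G = 3.64 × 10⁵² W.
3.83 × 10²⁶ / 3.64 × 10⁵² = 1.05 × 10⁻²⁶

1.05 × 10⁻²⁶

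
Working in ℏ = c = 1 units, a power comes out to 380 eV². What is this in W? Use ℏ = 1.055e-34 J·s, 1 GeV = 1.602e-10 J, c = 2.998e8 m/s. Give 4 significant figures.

Power is [E]/[T] = [E]²/ℏ.
1 GeV² → 1/ℏ × (1 GeV in J)² = 2.433e14 W.
Convert the energy scale: 380 eV² = 3.80e-16 GeV².
Result: 3.80e-16 × 2.433e14 = 0.09244 W.

0.09244 W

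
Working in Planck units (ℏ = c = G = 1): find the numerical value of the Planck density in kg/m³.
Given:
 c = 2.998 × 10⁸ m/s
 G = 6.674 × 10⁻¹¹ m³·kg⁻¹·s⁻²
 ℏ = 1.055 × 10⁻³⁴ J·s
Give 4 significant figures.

5.154 × 10⁹⁶ kg/m³

From ℏ = c = G = 1 the density scale is ρ_P = c⁵/(ℏG²).
  = 2.422 × 10⁴² / 4.699 × 10⁻⁵⁵
  = 5.154 × 10⁹⁶ kg/m³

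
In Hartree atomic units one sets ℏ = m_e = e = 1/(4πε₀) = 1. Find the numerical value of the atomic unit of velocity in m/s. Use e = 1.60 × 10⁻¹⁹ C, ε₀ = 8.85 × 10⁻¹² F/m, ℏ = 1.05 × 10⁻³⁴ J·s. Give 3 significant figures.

2.19 × 10⁶ m/s

v_au = e²/(4πε₀ℏ)
  = 2.56 × 10⁻³⁸ / 1.17 × 10⁻⁴⁴
  = 2.19 × 10⁶ m/s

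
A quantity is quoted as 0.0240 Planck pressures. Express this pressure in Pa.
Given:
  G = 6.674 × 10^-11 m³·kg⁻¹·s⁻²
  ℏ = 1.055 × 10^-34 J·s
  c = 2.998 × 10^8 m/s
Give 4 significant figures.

One Planck pressure: p_P = c⁷/(ℏG²) = 4.632 × 10^113 Pa.
0.0240 × 4.632 × 10^113 Pa = 1.112 × 10^112 Pa

1.112 × 10^112 Pa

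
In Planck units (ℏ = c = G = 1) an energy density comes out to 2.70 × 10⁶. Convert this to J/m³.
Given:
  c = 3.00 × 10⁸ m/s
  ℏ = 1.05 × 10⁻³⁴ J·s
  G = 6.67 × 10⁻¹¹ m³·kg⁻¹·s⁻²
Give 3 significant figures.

1.26 × 10¹²⁰ J/m³

One Planck energy density: u_P = c⁷/(ℏG²) = 4.68 × 10¹¹³ J/m³.
2.70 × 10⁶ × 4.68 × 10¹¹³ J/m³ = 1.26 × 10¹²⁰ J/m³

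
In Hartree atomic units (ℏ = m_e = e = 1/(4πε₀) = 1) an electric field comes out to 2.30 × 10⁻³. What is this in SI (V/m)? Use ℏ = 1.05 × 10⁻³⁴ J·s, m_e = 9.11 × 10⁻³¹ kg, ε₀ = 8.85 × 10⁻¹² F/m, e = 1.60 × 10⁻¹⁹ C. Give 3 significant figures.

One atomic unit of electric field: E_au = E_h/(e a₀) = m_e²e⁵/((4πε₀)³ℏ⁴) = 5.20 × 10¹¹ V/m.
2.30 × 10⁻³ × 5.20 × 10¹¹ V/m = 1.20 × 10⁹ V/m

1.20 × 10⁹ V/m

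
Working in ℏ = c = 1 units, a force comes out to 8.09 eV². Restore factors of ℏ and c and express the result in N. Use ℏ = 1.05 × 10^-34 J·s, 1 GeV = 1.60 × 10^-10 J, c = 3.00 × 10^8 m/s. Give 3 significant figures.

6.57 × 10^-12 N

Force is [E]/[L] = [E]²/(ℏc); restore (ℏc)⁻¹.
1 GeV² → 1/(ℏc) × (1 GeV in J)² = 8.13 × 10^5 N.
Convert the energy scale: 8.09 eV² = 8.09 × 10^-18 GeV².
Result: 8.09 × 10^-18 × 8.13 × 10^5 = 6.57 × 10^-12 N.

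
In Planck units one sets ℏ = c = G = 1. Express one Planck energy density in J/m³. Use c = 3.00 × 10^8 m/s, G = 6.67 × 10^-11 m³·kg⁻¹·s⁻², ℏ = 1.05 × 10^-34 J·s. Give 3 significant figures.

u_P = c⁷/(ℏG²)
  = 2.19 × 10^59 / 4.67 × 10^-55
  = 4.68 × 10^113 J/m³

4.68 × 10^113 J/m³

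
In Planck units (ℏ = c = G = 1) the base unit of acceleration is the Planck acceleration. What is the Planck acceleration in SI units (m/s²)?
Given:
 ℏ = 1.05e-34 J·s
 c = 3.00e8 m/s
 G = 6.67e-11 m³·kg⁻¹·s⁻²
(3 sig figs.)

5.59e51 m/s²

a_P = √(c⁷/(ℏG))
  = √(3.12e103)
  = 5.59e51 m/s²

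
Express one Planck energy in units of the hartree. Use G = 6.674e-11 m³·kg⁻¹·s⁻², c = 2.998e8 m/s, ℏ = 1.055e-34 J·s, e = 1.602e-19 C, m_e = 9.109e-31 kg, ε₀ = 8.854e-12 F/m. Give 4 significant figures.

Planck energy: E_P = √(ℏc⁵/G) = 1.957e9 J
hartree: E_h = m_e e⁴/(4πε₀ℏ)² = 4.354e-18 J
ratio = 1.957e9 / 4.354e-18 = 4.494e26

4.494e26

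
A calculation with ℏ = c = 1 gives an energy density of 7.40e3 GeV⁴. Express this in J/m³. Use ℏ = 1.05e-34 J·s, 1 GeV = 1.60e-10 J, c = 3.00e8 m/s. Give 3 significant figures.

1.55e41 J/m³

[E]/[L]³ = [E]⁴/(ℏc)³; restore (ℏc)⁻³.
1 GeV⁴ → 1/(ℏc)³ × (1 GeV in J)⁴ = 2.10e37 J/m³.
Result: 7.40e3 × 2.10e37 = 1.55e41 J/m³.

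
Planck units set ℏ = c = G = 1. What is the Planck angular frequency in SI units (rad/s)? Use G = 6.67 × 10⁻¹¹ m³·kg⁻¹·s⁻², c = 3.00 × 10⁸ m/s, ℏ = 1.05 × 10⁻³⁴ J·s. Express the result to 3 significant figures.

The unique combination of the constants set to 1 with dimensions of angular frequency is ω_P = √(c⁵/(ℏG)).
  = √(3.47 × 10⁸⁶)
  = 1.86 × 10⁴³ rad/s

1.86 × 10⁴³ rad/s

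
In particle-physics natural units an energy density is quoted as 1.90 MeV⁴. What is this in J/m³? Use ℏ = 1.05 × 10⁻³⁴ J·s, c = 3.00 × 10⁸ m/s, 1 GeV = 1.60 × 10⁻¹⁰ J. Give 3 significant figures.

[E]/[L]³ = [E]⁴/(ℏc)³; restore (ℏc)⁻³.
1 GeV⁴ → 1/(ℏc)³ × (1 GeV in J)⁴ = 2.10 × 10³⁷ J/m³.
Convert the energy scale: 1.90 MeV⁴ = 1.90 × 10⁻¹² GeV⁴.
Result: 1.90 × 10⁻¹² × 2.10 × 10³⁷ = 3.98 × 10²⁵ J/m³.

3.98 × 10²⁵ J/m³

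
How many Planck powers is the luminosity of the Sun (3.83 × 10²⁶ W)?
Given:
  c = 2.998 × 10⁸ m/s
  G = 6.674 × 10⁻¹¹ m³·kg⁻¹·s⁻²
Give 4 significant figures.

1.055 × 10⁻²⁶

Planck power: P_P = c⁵/G = 3.629 × 10⁵² W.
3.83 × 10²⁶ / 3.629 × 10⁵² = 1.055 × 10⁻²⁶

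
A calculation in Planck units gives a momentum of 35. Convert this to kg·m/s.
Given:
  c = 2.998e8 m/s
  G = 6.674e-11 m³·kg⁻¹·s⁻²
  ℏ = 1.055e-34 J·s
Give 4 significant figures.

One Planck momentum: p_P = √(ℏc³/G) = 6.527 kg·m/s.
35 × 6.527 kg·m/s = 228.4 kg·m/s

228.4 kg·m/s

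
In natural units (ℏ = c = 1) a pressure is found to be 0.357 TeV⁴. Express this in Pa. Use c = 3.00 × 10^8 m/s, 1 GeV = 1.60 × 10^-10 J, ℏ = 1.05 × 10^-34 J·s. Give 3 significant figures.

Pressure is [E]/[L]³ = [E]⁴/(ℏc)³.
1 GeV⁴ → 1/(ℏc)³ × (1 GeV in J)⁴ = 2.10 × 10^37 Pa.
Convert the energy scale: 0.357 TeV⁴ = 3.57 × 10^11 GeV⁴.
Result: 3.57 × 10^11 × 2.10 × 10^37 = 7.49 × 10^48 Pa.

7.49 × 10^48 Pa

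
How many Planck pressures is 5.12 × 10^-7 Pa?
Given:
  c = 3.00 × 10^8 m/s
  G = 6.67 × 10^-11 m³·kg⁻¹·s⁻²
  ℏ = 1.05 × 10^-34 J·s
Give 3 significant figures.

1.09 × 10^-120

Planck pressure: p_P = c⁷/(ℏG²) = 4.68 × 10^113 Pa.
5.12 × 10^-7 / 4.68 × 10^113 = 1.09 × 10^-120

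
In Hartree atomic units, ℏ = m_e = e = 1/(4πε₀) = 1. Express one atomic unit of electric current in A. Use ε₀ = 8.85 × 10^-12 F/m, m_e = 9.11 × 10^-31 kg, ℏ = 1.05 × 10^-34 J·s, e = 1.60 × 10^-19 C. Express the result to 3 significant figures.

From ℏ = m_e = e = 1/(4πε₀) = 1 the current scale is I_au = e E_h/ℏ = m_e e⁵/((4πε₀)²ℏ³).
E_h = 4.38 × 10^-18 J
e·E_h/ℏ = 6.67 × 10^-3 A

6.67 × 10^-3 A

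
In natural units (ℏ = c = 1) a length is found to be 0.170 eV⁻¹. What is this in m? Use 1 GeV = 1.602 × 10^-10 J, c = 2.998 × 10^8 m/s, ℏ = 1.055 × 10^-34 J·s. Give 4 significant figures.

3.356 × 10^-8 m

A length is [E]⁻¹ in ℏ=c=1; restore one factor of ℏc.
1 GeV⁻¹ → ℏc × (1 GeV in J)⁻¹ = 1.974 × 10^-16 m.
Convert the energy scale: 0.170 eV⁻¹ = 1.70 × 10^8 GeV⁻¹.
Result: 1.70 × 10^8 × 1.974 × 10^-16 = 3.356 × 10^-8 m.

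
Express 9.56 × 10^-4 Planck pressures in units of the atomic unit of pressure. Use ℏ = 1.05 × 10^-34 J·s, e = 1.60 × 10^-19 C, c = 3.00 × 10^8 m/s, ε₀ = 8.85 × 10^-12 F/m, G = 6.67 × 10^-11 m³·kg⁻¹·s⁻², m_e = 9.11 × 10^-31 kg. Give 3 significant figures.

1.49 × 10^97

Planck pressure: p_P = c⁷/(ℏG²) = 4.68 × 10^113 Pa
atomic unit of pressure: P_au = E_h/a₀³ = m_e⁴e¹⁰/((4πε₀)⁵ℏ⁸) = 3.01 × 10^13 Pa
9.56 × 10^-4 × 4.68 × 10^113 / 3.01 × 10^13 = 1.49 × 10^97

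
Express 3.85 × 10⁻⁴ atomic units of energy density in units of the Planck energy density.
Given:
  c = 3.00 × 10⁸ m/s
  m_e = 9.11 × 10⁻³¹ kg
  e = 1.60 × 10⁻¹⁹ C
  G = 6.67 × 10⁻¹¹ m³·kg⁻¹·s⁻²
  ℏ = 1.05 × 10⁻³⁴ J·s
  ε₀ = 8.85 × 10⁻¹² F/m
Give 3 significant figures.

atomic unit of energy density: u_au = E_h/a₀³ = m_e⁴e¹⁰/((4πε₀)⁵ℏ⁸) = 3.01 × 10¹³ J/m³
Planck energy density: u_P = c⁷/(ℏG²) = 4.68 × 10¹¹³ J/m³
3.85 × 10⁻⁴ × 3.01 × 10¹³ / 4.68 × 10¹¹³ = 2.48 × 10⁻¹⁰⁴

2.48 × 10⁻¹⁰⁴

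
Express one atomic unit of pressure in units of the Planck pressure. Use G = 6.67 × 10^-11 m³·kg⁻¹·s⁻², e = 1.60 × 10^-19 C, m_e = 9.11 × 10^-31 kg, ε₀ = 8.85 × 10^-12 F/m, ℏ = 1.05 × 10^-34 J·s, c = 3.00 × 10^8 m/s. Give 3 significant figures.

atomic unit of pressure: P_au = E_h/a₀³ = m_e⁴e¹⁰/((4πε₀)⁵ℏ⁸) = 3.01 × 10^13 Pa
Planck pressure: p_P = c⁷/(ℏG²) = 4.68 × 10^113 Pa
ratio = 3.01 × 10^13 / 4.68 × 10^113 = 6.44 × 10^-101

6.44 × 10^-101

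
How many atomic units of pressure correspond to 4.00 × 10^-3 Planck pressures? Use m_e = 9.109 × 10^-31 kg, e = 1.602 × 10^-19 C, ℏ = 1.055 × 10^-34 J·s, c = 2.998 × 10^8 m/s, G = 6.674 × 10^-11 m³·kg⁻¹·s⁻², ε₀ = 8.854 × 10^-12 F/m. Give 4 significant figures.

Planck pressure: p_P = c⁷/(ℏG²) = 4.632 × 10^113 Pa
atomic unit of pressure: P_au = E_h/a₀³ = m_e⁴e¹⁰/((4πε₀)⁵ℏ⁸) = 2.929 × 10^13 Pa
4.00 × 10^-3 × 4.632 × 10^113 / 2.929 × 10^13 = 6.326 × 10^97

6.326 × 10^97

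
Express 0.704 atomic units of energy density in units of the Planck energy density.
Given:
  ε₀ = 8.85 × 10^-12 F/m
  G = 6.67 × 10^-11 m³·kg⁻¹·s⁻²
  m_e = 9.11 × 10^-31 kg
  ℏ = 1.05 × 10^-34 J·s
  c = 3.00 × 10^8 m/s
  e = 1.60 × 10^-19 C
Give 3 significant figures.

atomic unit of energy density: u_au = E_h/a₀³ = m_e⁴e¹⁰/((4πε₀)⁵ℏ⁸) = 3.01 × 10^13 J/m³
Planck energy density: u_P = c⁷/(ℏG²) = 4.68 × 10^113 J/m³
0.704 × 3.01 × 10^13 / 4.68 × 10^113 = 4.53 × 10^-101

4.53 × 10^-101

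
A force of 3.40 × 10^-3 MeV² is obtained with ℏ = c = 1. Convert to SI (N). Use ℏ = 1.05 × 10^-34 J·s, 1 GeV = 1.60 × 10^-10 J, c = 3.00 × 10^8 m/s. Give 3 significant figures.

2.76 × 10^-3 N

Force is [E]/[L] = [E]²/(ℏc); restore (ℏc)⁻¹.
1 GeV² → 1/(ℏc) × (1 GeV in J)² = 8.13 × 10^5 N.
Convert the energy scale: 3.40 × 10^-3 MeV² = 3.40 × 10^-9 GeV².
Result: 3.40 × 10^-9 × 8.13 × 10^5 = 2.76 × 10^-3 N.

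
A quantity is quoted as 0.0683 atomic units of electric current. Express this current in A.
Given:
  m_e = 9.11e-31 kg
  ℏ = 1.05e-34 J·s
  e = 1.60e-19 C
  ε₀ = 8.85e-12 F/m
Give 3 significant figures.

One atomic unit of electric current: I_au = e E_h/ℏ = m_e e⁵/((4πε₀)²ℏ³) = 6.67e-3 A.
0.0683 × 6.67e-3 A = 4.56e-4 A

4.56e-4 A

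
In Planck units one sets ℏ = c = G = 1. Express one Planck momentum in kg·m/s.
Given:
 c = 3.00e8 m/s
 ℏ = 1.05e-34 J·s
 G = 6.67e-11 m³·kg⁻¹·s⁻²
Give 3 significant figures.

6.52 kg·m/s

p_P = √(ℏc³/G)
  = √(42.5)
  = 6.52 kg·m/s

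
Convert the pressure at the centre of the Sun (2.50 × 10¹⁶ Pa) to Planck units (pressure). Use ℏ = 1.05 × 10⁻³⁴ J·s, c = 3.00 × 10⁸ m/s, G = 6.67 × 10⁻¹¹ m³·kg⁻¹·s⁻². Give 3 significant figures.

5.34 × 10⁻⁹⁸

Planck pressure: p_P = c⁷/(ℏG²) = 4.68 × 10¹¹³ Pa.
2.50 × 10¹⁶ / 4.68 × 10¹¹³ = 5.34 × 10⁻⁹⁸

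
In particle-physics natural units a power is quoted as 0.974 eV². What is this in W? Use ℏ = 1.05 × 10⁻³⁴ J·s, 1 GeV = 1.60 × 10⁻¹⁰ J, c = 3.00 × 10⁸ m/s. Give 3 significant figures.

2.37 × 10⁻⁴ W

Power is [E]/[T] = [E]²/ℏ.
1 GeV² → 1/ℏ × (1 GeV in J)² = 2.44 × 10¹⁴ W.
Convert the energy scale: 0.974 eV² = 9.74 × 10⁻¹⁹ GeV².
Result: 9.74 × 10⁻¹⁹ × 2.44 × 10¹⁴ = 2.37 × 10⁻⁴ W.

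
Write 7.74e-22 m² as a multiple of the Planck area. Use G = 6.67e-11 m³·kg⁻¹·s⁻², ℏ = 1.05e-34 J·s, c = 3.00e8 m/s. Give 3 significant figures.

2.98e48

Planck area: A_P = ℏG/c³ = 2.59e-70 m².
7.74e-22 / 2.59e-70 = 2.98e48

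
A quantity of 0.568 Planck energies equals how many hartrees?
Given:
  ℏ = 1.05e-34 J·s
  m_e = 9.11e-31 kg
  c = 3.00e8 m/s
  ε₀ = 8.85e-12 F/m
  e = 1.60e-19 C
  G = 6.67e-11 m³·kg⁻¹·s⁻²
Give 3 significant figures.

Planck energy: E_P = √(ℏc⁵/G) = 1.96e9 J
hartree: E_h = m_e e⁴/(4πε₀ℏ)² = 4.38e-18 J
0.568 × 1.96e9 / 4.38e-18 = 2.54e26

2.54e26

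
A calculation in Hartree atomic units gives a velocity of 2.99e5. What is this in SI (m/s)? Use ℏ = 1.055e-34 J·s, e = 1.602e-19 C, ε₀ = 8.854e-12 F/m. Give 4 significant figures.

One atomic unit of velocity: v_au = e²/(4πε₀ℏ) = 2.186e6 m/s.
2.99e5 × 2.186e6 m/s = 6.537e11 m/s

6.537e11 m/s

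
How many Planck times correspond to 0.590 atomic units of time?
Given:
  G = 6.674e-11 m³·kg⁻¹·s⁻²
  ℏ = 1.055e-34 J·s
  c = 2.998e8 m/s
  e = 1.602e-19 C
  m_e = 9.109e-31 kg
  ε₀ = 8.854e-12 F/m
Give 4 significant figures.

2.651e26

atomic unit of time: τ_au = (4πε₀)²ℏ³/(m_e e⁴) = 2.423e-17 s
Planck time: t_P = √(ℏG/c⁵) = 5.392e-44 s
0.590 × 2.423e-17 / 5.392e-44 = 2.651e26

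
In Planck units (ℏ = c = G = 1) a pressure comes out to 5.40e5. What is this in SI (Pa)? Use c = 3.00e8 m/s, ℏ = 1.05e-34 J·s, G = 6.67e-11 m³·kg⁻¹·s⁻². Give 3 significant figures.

One Planck pressure: p_P = c⁷/(ℏG²) = 4.68e113 Pa.
5.40e5 × 4.68e113 Pa = 2.53e119 Pa

2.53e119 Pa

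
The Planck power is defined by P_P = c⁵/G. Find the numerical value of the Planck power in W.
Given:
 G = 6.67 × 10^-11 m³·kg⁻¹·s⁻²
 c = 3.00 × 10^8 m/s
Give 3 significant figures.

P_P = c⁵/G
  = 2.43 × 10^42 / 6.67 × 10^-11
  = 3.64 × 10^52 W

3.64 × 10^52 W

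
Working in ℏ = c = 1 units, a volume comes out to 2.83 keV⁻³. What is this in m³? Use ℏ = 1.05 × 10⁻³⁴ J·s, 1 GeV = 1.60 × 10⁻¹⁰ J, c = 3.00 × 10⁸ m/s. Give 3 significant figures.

Volume is [L]³ = [E]⁻³·(ℏc)³.
1 GeV⁻³ → (ℏc)³ × (1 GeV in J)⁻³ = 7.63 × 10⁻⁴⁸ m³.
Convert the energy scale: 2.83 keV⁻³ = 2.83 × 10¹⁸ GeV⁻³.
Result: 2.83 × 10¹⁸ × 7.63 × 10⁻⁴⁸ = 2.16 × 10⁻²⁹ m³.

2.16 × 10⁻²⁹ m³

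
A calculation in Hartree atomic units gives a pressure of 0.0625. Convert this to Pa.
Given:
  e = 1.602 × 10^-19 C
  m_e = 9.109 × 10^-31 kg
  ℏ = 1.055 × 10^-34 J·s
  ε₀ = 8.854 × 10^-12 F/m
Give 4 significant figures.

One atomic unit of pressure: P_au = E_h/a₀³ = m_e⁴e¹⁰/((4πε₀)⁵ℏ⁸) = 2.929 × 10^13 Pa.
0.0625 × 2.929 × 10^13 Pa = 1.831 × 10^12 Pa

1.831 × 10^12 Pa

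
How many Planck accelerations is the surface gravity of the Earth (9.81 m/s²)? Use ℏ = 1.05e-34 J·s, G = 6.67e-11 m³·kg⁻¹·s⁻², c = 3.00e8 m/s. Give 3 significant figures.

1.76e-51

Planck acceleration: a_P = √(c⁷/(ℏG)) = 5.59e51 m/s².
9.81 / 5.59e51 = 1.76e-51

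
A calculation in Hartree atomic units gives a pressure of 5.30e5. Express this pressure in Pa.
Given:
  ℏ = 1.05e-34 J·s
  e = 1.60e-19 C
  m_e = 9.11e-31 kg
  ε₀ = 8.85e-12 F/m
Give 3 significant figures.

One atomic unit of pressure: P_au = E_h/a₀³ = m_e⁴e¹⁰/((4πε₀)⁵ℏ⁸) = 3.01e13 Pa.
5.30e5 × 3.01e13 Pa = 1.60e19 Pa

1.60e19 Pa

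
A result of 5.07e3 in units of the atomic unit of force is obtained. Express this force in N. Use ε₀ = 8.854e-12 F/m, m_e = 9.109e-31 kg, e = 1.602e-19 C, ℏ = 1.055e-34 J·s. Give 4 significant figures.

4.167e-4 N

One atomic unit of force: F_au = E_h/a₀ = m_e²e⁶/((4πε₀)³ℏ⁴) = 8.220e-8 N.
5.07e3 × 8.220e-8 N = 4.167e-4 N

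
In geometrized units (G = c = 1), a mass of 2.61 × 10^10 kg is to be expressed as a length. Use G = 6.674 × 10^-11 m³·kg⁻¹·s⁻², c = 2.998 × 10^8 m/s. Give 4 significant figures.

1.938 × 10^-17 m

In G = c = 1 units mass has dimensions of length; the conversion factor is G/c².
2.61 × 10^10 kg × (G/c²) = 1.938 × 10^-17 m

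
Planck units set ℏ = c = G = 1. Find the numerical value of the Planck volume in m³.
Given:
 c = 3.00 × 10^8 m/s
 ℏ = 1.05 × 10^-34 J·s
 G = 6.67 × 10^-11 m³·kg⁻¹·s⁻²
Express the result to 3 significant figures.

From ℏ = c = G = 1 the volume scale is V_P = (ℏG/c³)^(3/2).
  = √(1.75 × 10^-209)
  = 4.18 × 10^-105 m³

4.18 × 10^-105 m³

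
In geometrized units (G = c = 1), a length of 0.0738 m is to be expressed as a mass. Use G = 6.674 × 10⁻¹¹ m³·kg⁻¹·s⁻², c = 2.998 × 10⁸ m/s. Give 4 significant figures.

9.939 × 10²⁵ kg

Length → mass via c²/G.
0.0738 m × (c²/G) = 9.939 × 10²⁵ kg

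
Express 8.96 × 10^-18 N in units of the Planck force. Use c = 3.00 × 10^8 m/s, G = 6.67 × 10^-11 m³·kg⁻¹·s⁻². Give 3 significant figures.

7.38 × 10^-62

Planck force: F_P = c⁴/G = 1.21 × 10^44 N.
8.96 × 10^-18 / 1.21 × 10^44 = 7.38 × 10^-62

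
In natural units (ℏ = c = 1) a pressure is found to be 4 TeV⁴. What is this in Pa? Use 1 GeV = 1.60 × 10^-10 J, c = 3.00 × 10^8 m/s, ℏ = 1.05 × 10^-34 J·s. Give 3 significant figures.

Pressure is [E]/[L]³ = [E]⁴/(ℏc)³.
1 GeV⁴ → 1/(ℏc)³ × (1 GeV in J)⁴ = 2.10 × 10^37 Pa.
Convert the energy scale: 4 TeV⁴ = 4.00 × 10^12 GeV⁴.
Result: 4.00 × 10^12 × 2.10 × 10^37 = 8.39 × 10^49 Pa.

8.39 × 10^49 Pa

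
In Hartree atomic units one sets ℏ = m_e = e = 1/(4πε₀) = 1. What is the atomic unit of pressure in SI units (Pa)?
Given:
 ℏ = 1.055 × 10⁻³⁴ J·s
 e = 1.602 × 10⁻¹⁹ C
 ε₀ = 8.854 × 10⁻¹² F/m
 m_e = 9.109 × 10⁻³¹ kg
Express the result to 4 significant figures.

P_au = E_h/a₀³ = m_e⁴e¹⁰/((4πε₀)⁵ℏ⁸)
E_h = 4.354 × 10⁻¹⁸ J
a₀ = 5.297 × 10⁻¹¹ m
E_h/a₀³ = 2.929 × 10¹³ Pa

2.929 × 10¹³ Pa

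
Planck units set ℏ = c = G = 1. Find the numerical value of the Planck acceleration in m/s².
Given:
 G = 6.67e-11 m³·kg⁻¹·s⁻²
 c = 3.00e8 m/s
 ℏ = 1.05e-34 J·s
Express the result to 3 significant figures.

From ℏ = c = G = 1 the acceleration scale is a_P = √(c⁷/(ℏG)).
  = √(3.12e103)
  = 5.59e51 m/s²

5.59e51 m/s²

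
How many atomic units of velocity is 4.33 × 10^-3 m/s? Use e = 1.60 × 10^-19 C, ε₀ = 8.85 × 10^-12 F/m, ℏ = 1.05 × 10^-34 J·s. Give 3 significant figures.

1.98 × 10^-9

atomic unit of velocity: v_au = e²/(4πε₀ℏ) = 2.19 × 10^6 m/s.
4.33 × 10^-3 / 2.19 × 10^6 = 1.98 × 10^-9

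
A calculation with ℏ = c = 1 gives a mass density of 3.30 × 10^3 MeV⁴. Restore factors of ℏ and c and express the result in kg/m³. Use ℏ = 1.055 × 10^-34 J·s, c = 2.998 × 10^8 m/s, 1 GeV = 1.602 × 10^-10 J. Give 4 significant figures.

7.643 × 10^11 kg/m³

Mass density is [E]/(c²[L]³) = [E]⁴/(ℏ³c⁵).
1 GeV⁴ → 1/(ℏ³c⁵) × (1 GeV in J)⁴ = 2.316 × 10^20 kg/m³.
Convert the energy scale: 3.30 × 10^3 MeV⁴ = 3.30 × 10^-9 GeV⁴.
Result: 3.30 × 10^-9 × 2.316 × 10^20 = 7.643 × 10^11 kg/m³.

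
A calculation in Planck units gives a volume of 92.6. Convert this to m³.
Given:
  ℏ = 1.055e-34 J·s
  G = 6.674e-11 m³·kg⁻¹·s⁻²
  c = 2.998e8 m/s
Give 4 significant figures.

One Planck volume: V_P = (ℏG/c³)^(3/2) = 4.224e-105 m³.
92.6 × 4.224e-105 m³ = 3.911e-103 m³

3.911e-103 m³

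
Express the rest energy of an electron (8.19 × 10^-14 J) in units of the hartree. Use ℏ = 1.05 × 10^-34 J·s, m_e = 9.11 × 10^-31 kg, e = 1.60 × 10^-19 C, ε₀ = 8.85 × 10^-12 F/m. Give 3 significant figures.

hartree: E_h = m_e e⁴/(4πε₀ℏ)² = 4.38 × 10^-18 J.
8.19 × 10^-14 / 4.38 × 10^-18 = 1.87 × 10^4

1.87 × 10^4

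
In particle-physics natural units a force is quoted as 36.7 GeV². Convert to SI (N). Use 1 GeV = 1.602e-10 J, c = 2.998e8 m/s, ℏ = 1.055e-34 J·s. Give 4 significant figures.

Force is [E]/[L] = [E]²/(ℏc); restore (ℏc)⁻¹.
1 GeV² → 1/(ℏc) × (1 GeV in J)² = 8.114e5 N.
Result: 36.7 × 8.114e5 = 2.978e7 N.

2.978e7 N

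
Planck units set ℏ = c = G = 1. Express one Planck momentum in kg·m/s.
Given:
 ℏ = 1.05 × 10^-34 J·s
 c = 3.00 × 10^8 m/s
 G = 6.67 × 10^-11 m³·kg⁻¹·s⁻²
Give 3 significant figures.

6.52 kg·m/s

Dimensional analysis gives p_P = √(ℏc³/G).
  = √(42.5)
  = 6.52 kg·m/s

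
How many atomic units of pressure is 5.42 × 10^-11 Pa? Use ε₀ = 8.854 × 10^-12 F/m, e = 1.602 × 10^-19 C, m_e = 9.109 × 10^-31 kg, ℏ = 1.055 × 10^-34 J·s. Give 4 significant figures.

1.850 × 10^-24

atomic unit of pressure: P_au = E_h/a₀³ = m_e⁴e¹⁰/((4πε₀)⁵ℏ⁸) = 2.929 × 10^13 Pa.
5.42 × 10^-11 / 2.929 × 10^13 = 1.850 × 10^-24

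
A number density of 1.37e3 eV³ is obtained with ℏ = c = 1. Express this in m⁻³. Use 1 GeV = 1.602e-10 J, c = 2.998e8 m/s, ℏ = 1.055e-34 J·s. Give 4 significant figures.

Number density is [L]⁻³ = [E]³/(ℏc)³.
1 GeV³ → 1/(ℏc)³ × (1 GeV in J)³ = 1.299e47 m⁻³.
Convert the energy scale: 1.37e3 eV³ = 1.37e-24 GeV³.
Result: 1.37e-24 × 1.299e47 = 1.780e23 m⁻³.

1.780e23 m⁻³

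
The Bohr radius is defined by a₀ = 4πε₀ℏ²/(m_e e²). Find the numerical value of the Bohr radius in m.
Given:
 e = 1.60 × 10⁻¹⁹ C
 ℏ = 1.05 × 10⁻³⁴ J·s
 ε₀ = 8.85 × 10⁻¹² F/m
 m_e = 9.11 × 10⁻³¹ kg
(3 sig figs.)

a₀ = 4πε₀ℏ²/(m_e e²)
  = 1.23 × 10⁻⁷⁸ / 2.33 × 10⁻⁶⁸
  = 5.26 × 10⁻¹¹ m

5.26 × 10⁻¹¹ m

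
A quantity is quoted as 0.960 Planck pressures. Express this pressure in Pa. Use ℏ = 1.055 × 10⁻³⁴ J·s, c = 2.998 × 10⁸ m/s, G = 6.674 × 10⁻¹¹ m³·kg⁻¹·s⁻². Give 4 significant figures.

4.447 × 10¹¹³ Pa

One Planck pressure: p_P = c⁷/(ℏG²) = 4.632 × 10¹¹³ Pa.
0.960 × 4.632 × 10¹¹³ Pa = 4.447 × 10¹¹³ Pa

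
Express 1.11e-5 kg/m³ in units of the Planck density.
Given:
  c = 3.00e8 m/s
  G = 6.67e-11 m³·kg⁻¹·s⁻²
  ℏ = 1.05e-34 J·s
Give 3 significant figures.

2.13e-102

Planck density: ρ_P = c⁵/(ℏG²) = 5.20e96 kg/m³.
1.11e-5 / 5.20e96 = 2.13e-102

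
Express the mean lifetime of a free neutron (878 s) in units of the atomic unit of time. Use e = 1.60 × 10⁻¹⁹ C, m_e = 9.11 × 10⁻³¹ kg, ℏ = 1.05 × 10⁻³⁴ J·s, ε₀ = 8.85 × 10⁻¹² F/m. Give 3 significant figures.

3.66 × 10¹⁹

atomic unit of time: τ_au = (4πε₀)²ℏ³/(m_e e⁴) = 2.40 × 10⁻¹⁷ s.
878 / 2.40 × 10⁻¹⁷ = 3.66 × 10¹⁹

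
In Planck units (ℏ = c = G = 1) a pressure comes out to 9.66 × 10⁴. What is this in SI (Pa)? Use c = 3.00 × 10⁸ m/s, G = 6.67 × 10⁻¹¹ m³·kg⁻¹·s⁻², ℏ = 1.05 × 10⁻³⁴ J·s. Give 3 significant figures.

One Planck pressure: p_P = c⁷/(ℏG²) = 4.68 × 10¹¹³ Pa.
9.66 × 10⁴ × 4.68 × 10¹¹³ Pa = 4.52 × 10¹¹⁸ Pa

4.52 × 10¹¹⁸ Pa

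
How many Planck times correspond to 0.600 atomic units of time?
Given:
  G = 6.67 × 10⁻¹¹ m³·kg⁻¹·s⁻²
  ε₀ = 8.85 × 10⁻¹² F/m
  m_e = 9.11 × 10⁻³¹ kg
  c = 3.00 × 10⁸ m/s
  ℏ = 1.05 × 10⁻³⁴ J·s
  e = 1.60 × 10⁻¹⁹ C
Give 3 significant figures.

2.68 × 10²⁶

atomic unit of time: τ_au = (4πε₀)²ℏ³/(m_e e⁴) = 2.40 × 10⁻¹⁷ s
Planck time: t_P = √(ℏG/c⁵) = 5.37 × 10⁻⁴⁴ s
0.600 × 2.40 × 10⁻¹⁷ / 5.37 × 10⁻⁴⁴ = 2.68 × 10²⁶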